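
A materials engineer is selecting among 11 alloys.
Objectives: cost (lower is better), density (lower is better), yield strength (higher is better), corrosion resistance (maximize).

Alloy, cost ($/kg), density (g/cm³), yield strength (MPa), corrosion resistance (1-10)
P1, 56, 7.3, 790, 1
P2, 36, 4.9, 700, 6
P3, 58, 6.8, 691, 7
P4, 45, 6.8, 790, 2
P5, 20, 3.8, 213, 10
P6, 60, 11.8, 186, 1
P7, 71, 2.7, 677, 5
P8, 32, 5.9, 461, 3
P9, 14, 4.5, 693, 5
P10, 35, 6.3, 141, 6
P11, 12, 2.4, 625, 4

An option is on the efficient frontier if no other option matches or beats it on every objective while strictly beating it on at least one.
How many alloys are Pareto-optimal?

7

P1: dominated by P4 (cost 45≤56, density 6.8≤7.3, yield strength 790≥790, corrosion resistance 2≥1).
P2: not dominated.
P3: not dominated.
P4: not dominated.
P5: not dominated (best corrosion resistance).
P6: dominated by P1 (cost 56≤60, density 7.3≤11.8, yield strength 790≥186, corrosion resistance 1≥1).
P7: not dominated.
P8: dominated by P9 (cost 14≤32, density 4.5≤5.9, yield strength 693≥461, corrosion resistance 5≥3).
P9: not dominated.
P10: dominated by P5 (cost 20≤35, density 3.8≤6.3, yield strength 213≥141, corrosion resistance 10≥6).
P11: not dominated (best cost).
Pareto-optimal: P2, P3, P4, P5, P7, P9, P11 → 7.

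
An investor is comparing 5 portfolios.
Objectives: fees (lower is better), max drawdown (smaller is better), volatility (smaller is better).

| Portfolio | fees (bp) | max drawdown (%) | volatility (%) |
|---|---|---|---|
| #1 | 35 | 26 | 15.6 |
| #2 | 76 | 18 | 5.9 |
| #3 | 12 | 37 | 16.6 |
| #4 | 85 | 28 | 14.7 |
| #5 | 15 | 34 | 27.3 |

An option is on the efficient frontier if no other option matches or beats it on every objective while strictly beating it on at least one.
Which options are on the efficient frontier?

#1: not dominated.
#2: not dominated (best max drawdown).
#3: not dominated (best fees).
#4: dominated by #2 (fees 76≤85, max drawdown 18≤28, volatility 5.9≤14.7).
#5: not dominated.

#1, #2, #3, #5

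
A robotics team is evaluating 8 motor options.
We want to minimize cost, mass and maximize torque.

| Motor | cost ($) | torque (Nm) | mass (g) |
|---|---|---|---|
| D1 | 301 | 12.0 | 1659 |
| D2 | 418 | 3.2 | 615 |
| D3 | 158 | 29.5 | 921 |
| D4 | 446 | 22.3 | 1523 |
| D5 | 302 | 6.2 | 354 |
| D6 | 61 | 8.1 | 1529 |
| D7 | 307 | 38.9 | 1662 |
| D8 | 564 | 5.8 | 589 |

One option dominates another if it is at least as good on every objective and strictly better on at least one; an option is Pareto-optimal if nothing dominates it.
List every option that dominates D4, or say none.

D3

D3: cost 158≤446, torque 29.5≥22.3, mass 921≤1523 — dominates D4.
Others (D1, D2, D5, D6, D7, D8) are each worse than D4 on at least one objective.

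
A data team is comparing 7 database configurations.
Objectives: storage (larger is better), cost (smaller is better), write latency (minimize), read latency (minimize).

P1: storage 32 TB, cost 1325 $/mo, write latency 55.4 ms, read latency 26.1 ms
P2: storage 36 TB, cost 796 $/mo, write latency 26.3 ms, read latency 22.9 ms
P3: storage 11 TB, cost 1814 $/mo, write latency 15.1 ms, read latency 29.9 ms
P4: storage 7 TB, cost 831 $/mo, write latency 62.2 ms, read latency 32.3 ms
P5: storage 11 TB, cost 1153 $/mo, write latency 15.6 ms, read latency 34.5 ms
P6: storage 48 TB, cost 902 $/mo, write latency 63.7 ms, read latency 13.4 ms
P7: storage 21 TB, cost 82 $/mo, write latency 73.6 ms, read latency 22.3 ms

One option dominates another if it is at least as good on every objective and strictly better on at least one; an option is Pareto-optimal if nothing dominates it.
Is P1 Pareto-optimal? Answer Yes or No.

P2 vs P1: storage 36≥32, cost 796≤1325, write latency 26.3≤55.4, read latency 22.9≤26.1 — P2 is at least as good on every objective and strictly better on at least one, so P2 dominates P1.

No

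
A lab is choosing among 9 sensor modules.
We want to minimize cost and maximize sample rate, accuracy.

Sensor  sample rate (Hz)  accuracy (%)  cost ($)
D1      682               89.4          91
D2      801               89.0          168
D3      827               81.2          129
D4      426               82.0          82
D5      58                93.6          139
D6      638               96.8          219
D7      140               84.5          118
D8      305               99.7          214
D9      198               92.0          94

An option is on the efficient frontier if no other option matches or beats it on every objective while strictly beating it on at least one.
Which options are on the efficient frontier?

D1, D2, D3, D4, D5, D6, D8, D9

D1: not dominated.
D2: not dominated.
D3: not dominated (best sample rate).
D4: not dominated (best cost).
D5: not dominated.
D6: not dominated.
D7: dominated by D1 (sample rate 682≥140, accuracy 89.4≥84.5, cost 91≤118).
D8: not dominated (best accuracy).
D9: not dominated.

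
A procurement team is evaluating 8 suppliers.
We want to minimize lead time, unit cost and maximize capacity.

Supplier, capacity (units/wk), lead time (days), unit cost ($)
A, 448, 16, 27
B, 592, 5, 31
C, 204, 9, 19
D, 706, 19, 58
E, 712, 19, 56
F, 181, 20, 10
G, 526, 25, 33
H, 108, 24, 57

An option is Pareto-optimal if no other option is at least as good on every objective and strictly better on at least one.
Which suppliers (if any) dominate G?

B

B: capacity 592≥526, lead time 5≤25, unit cost 31≤33 — dominates G.
Others (A, C, D, E, F, H) are each worse than G on at least one objective.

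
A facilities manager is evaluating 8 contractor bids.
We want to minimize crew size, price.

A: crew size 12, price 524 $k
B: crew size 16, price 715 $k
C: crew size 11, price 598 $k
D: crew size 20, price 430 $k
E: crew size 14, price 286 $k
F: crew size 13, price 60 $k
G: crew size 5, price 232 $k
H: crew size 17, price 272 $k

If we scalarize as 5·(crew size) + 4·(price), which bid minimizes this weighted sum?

F

A: 5·12 + 4·524 = 2156
B: 5·16 + 4·715 = 2940
C: 5·11 + 4·598 = 2447
D: 5·20 + 4·430 = 1820
E: 5·14 + 4·286 = 1214
F: 5·13 + 4·60 = 305
G: 5·5 + 4·232 = 953
H: 5·17 + 4·272 = 1173
Lowest: F at 305.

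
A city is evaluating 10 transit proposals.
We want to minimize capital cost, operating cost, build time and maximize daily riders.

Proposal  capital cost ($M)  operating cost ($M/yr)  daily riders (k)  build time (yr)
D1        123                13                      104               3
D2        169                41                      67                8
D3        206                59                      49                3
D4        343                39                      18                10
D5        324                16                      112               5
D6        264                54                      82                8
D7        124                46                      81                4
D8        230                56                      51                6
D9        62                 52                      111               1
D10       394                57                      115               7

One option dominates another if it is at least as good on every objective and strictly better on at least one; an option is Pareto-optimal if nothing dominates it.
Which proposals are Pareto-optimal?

D1: not dominated (best operating cost).
D2: dominated by D1 (capital cost 123≤169, operating cost 13≤41, daily riders 104≥67, build time 3≤8).
D3: dominated by D1 (capital cost 123≤206, operating cost 13≤59, daily riders 104≥49, build time 3≤3).
D4: dominated by D1 (capital cost 123≤343, operating cost 13≤39, daily riders 104≥18, build time 3≤10).
D5: not dominated.
D6: dominated by D1 (capital cost 123≤264, operating cost 13≤54, daily riders 104≥82, build time 3≤8).
D7: dominated by D1 (capital cost 123≤124, operating cost 13≤46, daily riders 104≥81, build time 3≤4).
D8: dominated by D1 (capital cost 123≤230, operating cost 13≤56, daily riders 104≥51, build time 3≤6).
D9: not dominated (best capital cost).
D10: not dominated (best daily riders).

D1, D5, D9, D10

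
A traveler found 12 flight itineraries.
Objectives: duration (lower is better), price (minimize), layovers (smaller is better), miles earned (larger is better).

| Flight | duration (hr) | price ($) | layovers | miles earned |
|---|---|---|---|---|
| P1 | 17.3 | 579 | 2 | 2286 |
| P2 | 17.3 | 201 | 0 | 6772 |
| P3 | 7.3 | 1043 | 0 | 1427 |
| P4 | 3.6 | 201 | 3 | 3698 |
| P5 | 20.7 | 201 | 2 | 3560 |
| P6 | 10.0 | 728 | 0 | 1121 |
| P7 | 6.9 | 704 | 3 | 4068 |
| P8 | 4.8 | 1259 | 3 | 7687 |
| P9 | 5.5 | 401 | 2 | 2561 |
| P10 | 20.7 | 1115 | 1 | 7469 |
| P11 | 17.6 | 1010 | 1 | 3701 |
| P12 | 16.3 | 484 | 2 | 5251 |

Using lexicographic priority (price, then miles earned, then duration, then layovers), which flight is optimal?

First minimize price: best is 201, kept {P2, P4, P5}.
Then maximize miles earned: best is 6772, kept {P2}.

P2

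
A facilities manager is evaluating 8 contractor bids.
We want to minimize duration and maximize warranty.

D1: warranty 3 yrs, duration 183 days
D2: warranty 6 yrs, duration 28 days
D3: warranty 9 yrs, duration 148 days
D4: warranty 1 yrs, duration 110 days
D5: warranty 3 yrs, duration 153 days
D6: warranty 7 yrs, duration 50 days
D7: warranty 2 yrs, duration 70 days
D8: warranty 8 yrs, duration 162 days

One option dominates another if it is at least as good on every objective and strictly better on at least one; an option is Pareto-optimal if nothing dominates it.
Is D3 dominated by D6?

No

D6 vs D3: D6 is worse on warranty (7 vs 9), so it does not dominate D3.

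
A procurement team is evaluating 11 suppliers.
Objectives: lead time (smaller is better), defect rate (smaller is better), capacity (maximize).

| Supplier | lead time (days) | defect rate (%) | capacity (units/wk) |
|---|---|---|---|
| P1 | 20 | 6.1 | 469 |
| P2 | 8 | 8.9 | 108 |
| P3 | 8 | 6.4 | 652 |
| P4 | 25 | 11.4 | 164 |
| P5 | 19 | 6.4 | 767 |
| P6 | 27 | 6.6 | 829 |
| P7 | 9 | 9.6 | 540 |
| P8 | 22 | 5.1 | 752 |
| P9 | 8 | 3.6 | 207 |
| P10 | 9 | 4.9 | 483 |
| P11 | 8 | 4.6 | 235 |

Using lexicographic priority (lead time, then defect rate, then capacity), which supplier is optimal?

P9

First minimize lead time: best is 8, kept {P2, P3, P9, P11}.
Then minimize defect rate: best is 3.6, kept {P9}.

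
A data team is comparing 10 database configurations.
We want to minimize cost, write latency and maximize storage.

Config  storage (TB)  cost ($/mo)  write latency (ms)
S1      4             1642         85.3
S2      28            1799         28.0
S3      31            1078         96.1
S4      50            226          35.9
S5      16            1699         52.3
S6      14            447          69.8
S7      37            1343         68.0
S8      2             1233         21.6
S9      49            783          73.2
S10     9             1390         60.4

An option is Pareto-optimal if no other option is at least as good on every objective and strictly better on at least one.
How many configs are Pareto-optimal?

S1: dominated by S4 (storage 50≥4, cost 226≤1642, write latency 35.9≤85.3).
S2: not dominated.
S3: dominated by S4 (storage 50≥31, cost 226≤1078, write latency 35.9≤96.1).
S4: not dominated (best storage).
S5: dominated by S4 (storage 50≥16, cost 226≤1699, write latency 35.9≤52.3).
S6: dominated by S4 (storage 50≥14, cost 226≤447, write latency 35.9≤69.8).
S7: dominated by S4 (storage 50≥37, cost 226≤1343, write latency 35.9≤68.0).
S8: not dominated (best write latency).
S9: dominated by S4 (storage 50≥49, cost 226≤783, write latency 35.9≤73.2).
S10: dominated by S4 (storage 50≥9, cost 226≤1390, write latency 35.9≤60.4).
Pareto-optimal: S2, S4, S8 → 3.

3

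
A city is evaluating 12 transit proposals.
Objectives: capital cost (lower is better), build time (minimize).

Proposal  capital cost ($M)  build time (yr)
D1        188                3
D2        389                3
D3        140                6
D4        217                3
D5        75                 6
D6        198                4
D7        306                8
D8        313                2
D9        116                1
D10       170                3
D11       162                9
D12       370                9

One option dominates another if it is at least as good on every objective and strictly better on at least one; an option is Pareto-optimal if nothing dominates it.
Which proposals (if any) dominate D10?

D9: capital cost 116≤170, build time 1≤3 — dominates D10.
Others (D1, D2, D3, D4, D5, D6, D7, D8, D11, D12) are each worse than D10 on at least one objective.

D9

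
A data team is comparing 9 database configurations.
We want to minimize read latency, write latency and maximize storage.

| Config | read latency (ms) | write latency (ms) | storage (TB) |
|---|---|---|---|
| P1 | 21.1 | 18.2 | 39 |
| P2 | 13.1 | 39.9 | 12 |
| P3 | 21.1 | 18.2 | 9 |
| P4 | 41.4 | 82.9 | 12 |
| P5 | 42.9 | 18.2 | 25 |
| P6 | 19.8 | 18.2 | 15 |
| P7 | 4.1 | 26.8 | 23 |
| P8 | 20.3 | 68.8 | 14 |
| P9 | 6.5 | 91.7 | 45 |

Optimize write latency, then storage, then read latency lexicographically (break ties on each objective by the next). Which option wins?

First minimize write latency: best is 18.2, kept {P1, P3, P5, P6}.
Then maximize storage: best is 39, kept {P1}.

P1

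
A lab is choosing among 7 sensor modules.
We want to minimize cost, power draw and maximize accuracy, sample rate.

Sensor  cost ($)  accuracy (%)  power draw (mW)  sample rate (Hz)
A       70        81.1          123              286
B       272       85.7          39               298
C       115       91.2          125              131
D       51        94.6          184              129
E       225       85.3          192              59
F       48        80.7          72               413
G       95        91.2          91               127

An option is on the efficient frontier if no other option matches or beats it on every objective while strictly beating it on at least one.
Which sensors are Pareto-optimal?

A, B, C, D, F, G

A: not dominated.
B: not dominated (best power draw).
C: not dominated.
D: not dominated (best accuracy).
E: dominated by C (cost 115≤225, accuracy 91.2≥85.3, power draw 125≤192, sample rate 131≥59).
F: not dominated (best cost).
G: not dominated.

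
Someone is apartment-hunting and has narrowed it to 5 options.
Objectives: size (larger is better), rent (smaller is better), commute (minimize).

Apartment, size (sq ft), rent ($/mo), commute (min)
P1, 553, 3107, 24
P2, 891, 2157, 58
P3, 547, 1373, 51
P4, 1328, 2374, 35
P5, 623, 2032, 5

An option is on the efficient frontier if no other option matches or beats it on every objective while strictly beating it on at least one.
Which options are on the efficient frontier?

P2, P3, P4, P5

P1: dominated by P5 (size 623≥553, rent 2032≤3107, commute 5≤24).
P2: not dominated.
P3: not dominated (best rent).
P4: not dominated (best size).
P5: not dominated (best commute).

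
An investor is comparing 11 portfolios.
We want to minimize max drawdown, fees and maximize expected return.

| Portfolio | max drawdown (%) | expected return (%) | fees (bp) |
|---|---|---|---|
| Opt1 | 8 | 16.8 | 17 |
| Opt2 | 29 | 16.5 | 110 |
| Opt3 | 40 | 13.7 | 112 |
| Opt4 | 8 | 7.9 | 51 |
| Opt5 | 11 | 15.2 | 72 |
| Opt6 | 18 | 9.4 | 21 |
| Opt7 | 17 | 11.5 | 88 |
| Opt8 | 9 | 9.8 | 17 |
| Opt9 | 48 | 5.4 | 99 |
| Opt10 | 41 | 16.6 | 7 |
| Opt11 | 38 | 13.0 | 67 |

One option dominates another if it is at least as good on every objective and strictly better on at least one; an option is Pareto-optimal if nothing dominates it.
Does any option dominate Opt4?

Opt1 vs Opt4: max drawdown 8≤8, expected return 16.8≥7.9, fees 17≤51 — Opt1 is at least as good on every objective and strictly better on at least one, so Opt1 dominates Opt4.

Yes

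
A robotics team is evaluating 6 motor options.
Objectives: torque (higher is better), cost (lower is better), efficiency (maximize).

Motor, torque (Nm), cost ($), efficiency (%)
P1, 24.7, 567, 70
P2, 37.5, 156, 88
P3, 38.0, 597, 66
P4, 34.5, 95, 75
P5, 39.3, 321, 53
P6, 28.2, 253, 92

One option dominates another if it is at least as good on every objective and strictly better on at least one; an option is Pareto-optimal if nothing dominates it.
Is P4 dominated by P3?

P3 vs P4: P3 is worse on cost (597 vs 95), so it does not dominate P4.

No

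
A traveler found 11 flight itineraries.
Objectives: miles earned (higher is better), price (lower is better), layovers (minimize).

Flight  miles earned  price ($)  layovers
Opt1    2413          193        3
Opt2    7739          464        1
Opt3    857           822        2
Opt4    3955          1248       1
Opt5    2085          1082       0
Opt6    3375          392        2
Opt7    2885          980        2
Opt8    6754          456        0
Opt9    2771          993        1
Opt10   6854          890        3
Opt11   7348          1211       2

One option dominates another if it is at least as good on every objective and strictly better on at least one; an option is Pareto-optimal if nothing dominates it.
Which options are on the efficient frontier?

Opt1, Opt2, Opt6, Opt8

Opt1: not dominated (best price).
Opt2: not dominated (best miles earned).
Opt3: dominated by Opt2 (miles earned 7739≥857, price 464≤822, layovers 1≤2).
Opt4: dominated by Opt2 (miles earned 7739≥3955, price 464≤1248, layovers 1≤1).
Opt5: dominated by Opt8 (miles earned 6754≥2085, price 456≤1082, layovers 0≤0).
Opt6: not dominated.
Opt7: dominated by Opt2 (miles earned 7739≥2885, price 464≤980, layovers 1≤2).
Opt8: not dominated.
Opt9: dominated by Opt2 (miles earned 7739≥2771, price 464≤993, layovers 1≤1).
Opt10: dominated by Opt2 (miles earned 7739≥6854, price 464≤890, layovers 1≤3).
Opt11: dominated by Opt2 (miles earned 7739≥7348, price 464≤1211, layovers 1≤2).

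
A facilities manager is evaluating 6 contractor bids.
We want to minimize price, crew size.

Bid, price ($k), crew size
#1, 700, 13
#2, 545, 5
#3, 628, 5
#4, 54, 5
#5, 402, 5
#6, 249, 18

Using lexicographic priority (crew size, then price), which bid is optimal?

First minimize crew size: best is 5, kept {#2, #3, #4, #5}.
Then minimize price: best is 54, kept {#4}.

#4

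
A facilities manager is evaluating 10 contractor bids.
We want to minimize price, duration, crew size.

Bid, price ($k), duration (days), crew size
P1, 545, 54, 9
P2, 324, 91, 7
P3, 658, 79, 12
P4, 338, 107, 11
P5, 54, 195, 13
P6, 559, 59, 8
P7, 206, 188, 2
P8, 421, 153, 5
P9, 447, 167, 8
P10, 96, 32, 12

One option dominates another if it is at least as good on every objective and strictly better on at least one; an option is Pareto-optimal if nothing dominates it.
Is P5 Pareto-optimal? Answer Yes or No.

Yes

P1: worse on price (545 vs 54).
P2: worse on price (324 vs 54).
P3: worse on price (658 vs 54).
P4: worse on price (338 vs 54).
P6: worse on price (559 vs 54).
P7: worse on price (206 vs 54).
P8: worse on price (421 vs 54).
P9: worse on price (447 vs 54).
P10: worse on price (96 vs 54).
No option is at least as good as P5 on every objective and strictly better on one.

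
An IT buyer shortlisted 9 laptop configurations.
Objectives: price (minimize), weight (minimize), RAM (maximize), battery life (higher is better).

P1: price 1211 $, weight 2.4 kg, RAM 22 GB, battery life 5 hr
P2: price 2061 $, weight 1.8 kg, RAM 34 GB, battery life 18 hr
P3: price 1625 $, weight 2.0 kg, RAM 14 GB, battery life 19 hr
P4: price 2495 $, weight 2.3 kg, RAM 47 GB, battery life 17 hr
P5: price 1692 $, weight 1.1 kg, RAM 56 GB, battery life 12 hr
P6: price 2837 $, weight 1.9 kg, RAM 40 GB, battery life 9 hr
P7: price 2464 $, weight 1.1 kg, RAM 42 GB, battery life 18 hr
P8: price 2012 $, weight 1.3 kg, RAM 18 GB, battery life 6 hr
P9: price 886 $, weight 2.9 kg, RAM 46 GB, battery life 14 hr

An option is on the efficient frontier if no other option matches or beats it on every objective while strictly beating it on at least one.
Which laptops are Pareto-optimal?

P1: not dominated.
P2: not dominated.
P3: not dominated (best battery life).
P4: not dominated.
P5: not dominated (best RAM).
P6: dominated by P5 (price 1692≤2837, weight 1.1≤1.9, RAM 56≥40, battery life 12≥9).
P7: not dominated.
P8: dominated by P5 (price 1692≤2012, weight 1.1≤1.3, RAM 56≥18, battery life 12≥6).
P9: not dominated (best price).

P1, P2, P3, P4, P5, P7, P9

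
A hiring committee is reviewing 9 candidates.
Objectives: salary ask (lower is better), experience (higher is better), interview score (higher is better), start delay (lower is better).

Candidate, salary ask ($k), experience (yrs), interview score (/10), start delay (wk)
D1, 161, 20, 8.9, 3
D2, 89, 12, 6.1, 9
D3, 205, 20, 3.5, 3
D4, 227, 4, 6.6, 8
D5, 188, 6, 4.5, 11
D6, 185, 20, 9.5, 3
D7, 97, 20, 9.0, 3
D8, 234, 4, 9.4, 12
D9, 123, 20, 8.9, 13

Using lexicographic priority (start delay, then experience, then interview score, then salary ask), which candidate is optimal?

First minimize start delay: best is 3, kept {D1, D3, D6, D7}.
Then maximize experience: best is 20, kept {D1, D3, D6, D7}.
Then maximize interview score: best is 9.5, kept {D6}.

D6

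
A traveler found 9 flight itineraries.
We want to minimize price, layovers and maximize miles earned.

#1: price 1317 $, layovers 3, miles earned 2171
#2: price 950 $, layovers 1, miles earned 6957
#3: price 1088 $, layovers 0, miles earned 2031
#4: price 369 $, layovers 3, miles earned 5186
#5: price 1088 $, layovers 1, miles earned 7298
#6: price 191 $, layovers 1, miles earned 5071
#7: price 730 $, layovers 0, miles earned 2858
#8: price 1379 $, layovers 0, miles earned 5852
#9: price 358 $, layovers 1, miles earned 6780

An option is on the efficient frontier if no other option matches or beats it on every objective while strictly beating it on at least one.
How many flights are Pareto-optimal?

6

#1: dominated by #2 (price 950≤1317, layovers 1≤3, miles earned 6957≥2171).
#2: not dominated.
#3: dominated by #7 (price 730≤1088, layovers 0≤0, miles earned 2858≥2031).
#4: dominated by #9 (price 358≤369, layovers 1≤3, miles earned 6780≥5186).
#5: not dominated (best miles earned).
#6: not dominated (best price).
#7: not dominated.
#8: not dominated.
#9: not dominated.
Pareto-optimal: #2, #5, #6, #7, #8, #9 → 6.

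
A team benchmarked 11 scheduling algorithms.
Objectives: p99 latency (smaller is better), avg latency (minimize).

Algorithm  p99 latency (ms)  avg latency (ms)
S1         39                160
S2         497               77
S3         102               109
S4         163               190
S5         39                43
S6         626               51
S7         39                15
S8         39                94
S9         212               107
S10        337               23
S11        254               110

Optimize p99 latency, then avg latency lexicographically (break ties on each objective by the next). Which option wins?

S7

First minimize p99 latency: best is 39, kept {S1, S5, S7, S8}.
Then minimize avg latency: best is 15, kept {S7}.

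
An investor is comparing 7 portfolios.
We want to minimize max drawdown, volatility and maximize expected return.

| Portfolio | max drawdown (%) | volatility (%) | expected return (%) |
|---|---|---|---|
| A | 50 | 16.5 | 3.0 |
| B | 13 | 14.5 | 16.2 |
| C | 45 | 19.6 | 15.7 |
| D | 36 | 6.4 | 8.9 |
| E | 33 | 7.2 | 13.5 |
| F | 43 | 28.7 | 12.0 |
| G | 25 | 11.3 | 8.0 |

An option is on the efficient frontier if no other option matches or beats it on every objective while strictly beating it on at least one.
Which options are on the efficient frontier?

B, D, E, G

A: dominated by B (max drawdown 13≤50, volatility 14.5≤16.5, expected return 16.2≥3.0).
B: not dominated (best max drawdown).
C: dominated by B (max drawdown 13≤45, volatility 14.5≤19.6, expected return 16.2≥15.7).
D: not dominated (best volatility).
E: not dominated.
F: dominated by B (max drawdown 13≤43, volatility 14.5≤28.7, expected return 16.2≥12.0).
G: not dominated.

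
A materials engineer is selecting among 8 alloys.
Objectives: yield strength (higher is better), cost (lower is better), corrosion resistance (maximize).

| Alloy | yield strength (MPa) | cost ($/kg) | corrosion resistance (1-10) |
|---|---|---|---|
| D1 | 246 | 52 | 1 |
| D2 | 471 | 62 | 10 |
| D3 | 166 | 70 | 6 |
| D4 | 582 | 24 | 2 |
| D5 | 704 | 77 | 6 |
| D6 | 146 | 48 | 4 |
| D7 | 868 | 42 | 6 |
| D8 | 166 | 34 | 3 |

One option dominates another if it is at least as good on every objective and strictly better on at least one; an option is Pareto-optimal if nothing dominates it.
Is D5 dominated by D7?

Yes

D7 vs D5: yield strength 868≥704, cost 42≤77, corrosion resistance 6≥6 — D7 is at least as good on every objective with at least one strict improvement.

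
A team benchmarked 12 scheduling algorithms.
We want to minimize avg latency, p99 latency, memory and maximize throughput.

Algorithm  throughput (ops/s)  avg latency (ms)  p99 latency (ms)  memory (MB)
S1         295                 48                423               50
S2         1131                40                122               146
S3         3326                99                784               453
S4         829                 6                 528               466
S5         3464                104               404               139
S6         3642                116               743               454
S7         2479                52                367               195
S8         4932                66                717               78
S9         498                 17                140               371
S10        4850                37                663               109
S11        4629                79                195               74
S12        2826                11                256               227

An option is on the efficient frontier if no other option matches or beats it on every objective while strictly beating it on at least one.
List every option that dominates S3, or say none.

S8: throughput 4932≥3326, avg latency 66≤99, p99 latency 717≤784, memory 78≤453 — dominates S3.
S10: throughput 4850≥3326, avg latency 37≤99, p99 latency 663≤784, memory 109≤453 — dominates S3.
S11: throughput 4629≥3326, avg latency 79≤99, p99 latency 195≤784, memory 74≤453 — dominates S3.
Others (S1, S2, S4, S5, S6, S7, S9, S12) are each worse than S3 on at least one objective.

S8, S10, S11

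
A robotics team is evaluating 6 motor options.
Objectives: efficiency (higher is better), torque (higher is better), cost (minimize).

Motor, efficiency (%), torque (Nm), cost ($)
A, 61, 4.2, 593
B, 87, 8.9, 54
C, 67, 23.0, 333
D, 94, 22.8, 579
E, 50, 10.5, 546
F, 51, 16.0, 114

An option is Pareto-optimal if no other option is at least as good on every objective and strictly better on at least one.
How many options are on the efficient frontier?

4

A: dominated by B (efficiency 87≥61, torque 8.9≥4.2, cost 54≤593).
B: not dominated (best cost).
C: not dominated (best torque).
D: not dominated (best efficiency).
E: dominated by C (efficiency 67≥50, torque 23.0≥10.5, cost 333≤546).
F: not dominated.
Pareto-optimal: B, C, D, F → 4.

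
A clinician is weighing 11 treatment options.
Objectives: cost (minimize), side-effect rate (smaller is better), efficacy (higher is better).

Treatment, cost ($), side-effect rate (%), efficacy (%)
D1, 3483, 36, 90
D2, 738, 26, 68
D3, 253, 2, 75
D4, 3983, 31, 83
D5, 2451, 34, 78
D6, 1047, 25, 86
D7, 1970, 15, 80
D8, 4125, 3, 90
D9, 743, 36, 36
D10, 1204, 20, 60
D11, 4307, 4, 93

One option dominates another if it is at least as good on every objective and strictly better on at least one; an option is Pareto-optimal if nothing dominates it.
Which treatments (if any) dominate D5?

D6: cost 1047≤2451, side-effect rate 25≤34, efficacy 86≥78 — dominates D5.
D7: cost 1970≤2451, side-effect rate 15≤34, efficacy 80≥78 — dominates D5.
Others (D1, D2, D3, D4, D8, D9, D10, D11) are each worse than D5 on at least one objective.

D6, D7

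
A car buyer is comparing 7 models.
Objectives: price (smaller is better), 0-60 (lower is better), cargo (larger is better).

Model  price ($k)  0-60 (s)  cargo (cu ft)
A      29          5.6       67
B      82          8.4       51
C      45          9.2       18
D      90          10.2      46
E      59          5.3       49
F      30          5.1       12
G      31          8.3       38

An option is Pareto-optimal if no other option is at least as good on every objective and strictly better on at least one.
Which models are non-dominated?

A: not dominated (best price).
B: dominated by A (price 29≤82, 0-60 5.6≤8.4, cargo 67≥51).
C: dominated by A (price 29≤45, 0-60 5.6≤9.2, cargo 67≥18).
D: dominated by A (price 29≤90, 0-60 5.6≤10.2, cargo 67≥46).
E: not dominated.
F: not dominated (best 0-60).
G: dominated by A (price 29≤31, 0-60 5.6≤8.3, cargo 67≥38).

A, E, F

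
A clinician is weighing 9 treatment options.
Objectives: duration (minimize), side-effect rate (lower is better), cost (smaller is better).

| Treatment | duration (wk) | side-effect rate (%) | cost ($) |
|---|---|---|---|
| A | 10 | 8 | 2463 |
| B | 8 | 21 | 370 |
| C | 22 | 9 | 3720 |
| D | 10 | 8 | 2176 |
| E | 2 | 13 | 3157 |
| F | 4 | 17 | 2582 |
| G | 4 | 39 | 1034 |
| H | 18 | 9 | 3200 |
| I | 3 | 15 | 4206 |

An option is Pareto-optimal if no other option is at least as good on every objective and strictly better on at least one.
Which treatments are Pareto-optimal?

B, D, E, F, G

A: dominated by D (duration 10≤10, side-effect rate 8≤8, cost 2176≤2463).
B: not dominated (best cost).
C: dominated by A (duration 10≤22, side-effect rate 8≤9, cost 2463≤3720).
D: not dominated.
E: not dominated (best duration).
F: not dominated.
G: not dominated.
H: dominated by A (duration 10≤18, side-effect rate 8≤9, cost 2463≤3200).
I: dominated by E (duration 2≤3, side-effect rate 13≤15, cost 3157≤4206).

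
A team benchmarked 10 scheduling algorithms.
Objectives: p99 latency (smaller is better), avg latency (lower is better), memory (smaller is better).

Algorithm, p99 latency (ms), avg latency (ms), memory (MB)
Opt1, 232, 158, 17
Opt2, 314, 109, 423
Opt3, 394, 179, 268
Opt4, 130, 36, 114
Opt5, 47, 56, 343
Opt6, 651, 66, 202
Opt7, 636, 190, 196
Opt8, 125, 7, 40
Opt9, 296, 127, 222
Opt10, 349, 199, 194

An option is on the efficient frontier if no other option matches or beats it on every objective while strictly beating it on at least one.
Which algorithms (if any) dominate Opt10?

Opt1: p99 latency 232≤349, avg latency 158≤199, memory 17≤194 — dominates Opt10.
Opt4: p99 latency 130≤349, avg latency 36≤199, memory 114≤194 — dominates Opt10.
Opt8: p99 latency 125≤349, avg latency 7≤199, memory 40≤194 — dominates Opt10.
Others (Opt2, Opt3, Opt5, Opt6, Opt7, Opt9) are each worse than Opt10 on at least one objective.

Opt1, Opt4, Opt8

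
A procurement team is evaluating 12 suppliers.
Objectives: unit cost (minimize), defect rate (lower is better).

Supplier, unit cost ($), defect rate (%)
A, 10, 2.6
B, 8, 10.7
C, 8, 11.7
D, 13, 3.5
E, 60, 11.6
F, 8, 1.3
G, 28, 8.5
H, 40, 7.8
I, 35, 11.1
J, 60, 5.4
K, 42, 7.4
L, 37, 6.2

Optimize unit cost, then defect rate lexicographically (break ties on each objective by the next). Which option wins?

F

First minimize unit cost: best is 8, kept {B, C, F}.
Then minimize defect rate: best is 1.3, kept {F}.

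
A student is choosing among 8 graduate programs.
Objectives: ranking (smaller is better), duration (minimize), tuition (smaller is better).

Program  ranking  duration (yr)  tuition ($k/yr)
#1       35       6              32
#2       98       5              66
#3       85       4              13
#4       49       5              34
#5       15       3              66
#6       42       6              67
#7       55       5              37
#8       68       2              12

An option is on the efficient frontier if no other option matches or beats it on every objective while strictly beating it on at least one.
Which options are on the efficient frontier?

#1: not dominated.
#2: dominated by #3 (ranking 85≤98, duration 4≤5, tuition 13≤66).
#3: dominated by #8 (ranking 68≤85, duration 2≤4, tuition 12≤13).
#4: not dominated.
#5: not dominated (best ranking).
#6: dominated by #1 (ranking 35≤42, duration 6≤6, tuition 32≤67).
#7: dominated by #4 (ranking 49≤55, duration 5≤5, tuition 34≤37).
#8: not dominated (best duration).

#1, #4, #5, #8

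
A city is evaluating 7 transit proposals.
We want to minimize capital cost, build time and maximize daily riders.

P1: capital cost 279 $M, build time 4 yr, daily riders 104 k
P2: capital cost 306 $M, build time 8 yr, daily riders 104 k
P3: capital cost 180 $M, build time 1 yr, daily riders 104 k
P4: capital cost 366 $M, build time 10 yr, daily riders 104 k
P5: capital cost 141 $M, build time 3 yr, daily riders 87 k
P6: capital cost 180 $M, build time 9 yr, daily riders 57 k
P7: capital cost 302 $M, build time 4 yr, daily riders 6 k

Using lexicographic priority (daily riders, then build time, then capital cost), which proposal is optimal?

First maximize daily riders: best is 104, kept {P1, P2, P3, P4}.
Then minimize build time: best is 1, kept {P3}.

P3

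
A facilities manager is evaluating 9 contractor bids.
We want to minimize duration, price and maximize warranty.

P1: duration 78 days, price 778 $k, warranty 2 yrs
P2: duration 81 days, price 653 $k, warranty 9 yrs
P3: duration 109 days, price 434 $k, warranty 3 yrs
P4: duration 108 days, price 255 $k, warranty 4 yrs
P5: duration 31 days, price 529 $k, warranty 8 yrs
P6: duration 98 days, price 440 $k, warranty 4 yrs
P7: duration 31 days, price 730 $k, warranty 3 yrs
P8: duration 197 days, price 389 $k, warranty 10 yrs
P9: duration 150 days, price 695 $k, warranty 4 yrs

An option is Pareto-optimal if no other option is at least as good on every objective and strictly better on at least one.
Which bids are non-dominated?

P2, P4, P5, P6, P8

P1: dominated by P5 (duration 31≤78, price 529≤778, warranty 8≥2).
P2: not dominated.
P3: dominated by P4 (duration 108≤109, price 255≤434, warranty 4≥3).
P4: not dominated (best price).
P5: not dominated.
P6: not dominated.
P7: dominated by P5 (duration 31≤31, price 529≤730, warranty 8≥3).
P8: not dominated (best warranty).
P9: dominated by P2 (duration 81≤150, price 653≤695, warranty 9≥4).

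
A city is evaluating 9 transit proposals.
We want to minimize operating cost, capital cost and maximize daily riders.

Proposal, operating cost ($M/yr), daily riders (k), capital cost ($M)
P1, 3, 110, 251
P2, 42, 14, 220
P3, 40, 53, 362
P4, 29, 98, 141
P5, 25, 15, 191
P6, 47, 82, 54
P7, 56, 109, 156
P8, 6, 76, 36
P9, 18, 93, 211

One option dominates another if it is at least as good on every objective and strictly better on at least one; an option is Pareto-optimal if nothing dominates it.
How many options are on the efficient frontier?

6

P1: not dominated (best operating cost).
P2: dominated by P4 (operating cost 29≤42, daily riders 98≥14, capital cost 141≤220).
P3: dominated by P1 (operating cost 3≤40, daily riders 110≥53, capital cost 251≤362).
P4: not dominated.
P5: dominated by P8 (operating cost 6≤25, daily riders 76≥15, capital cost 36≤191).
P6: not dominated.
P7: not dominated.
P8: not dominated (best capital cost).
P9: not dominated.
Pareto-optimal: P1, P4, P6, P7, P8, P9 → 6.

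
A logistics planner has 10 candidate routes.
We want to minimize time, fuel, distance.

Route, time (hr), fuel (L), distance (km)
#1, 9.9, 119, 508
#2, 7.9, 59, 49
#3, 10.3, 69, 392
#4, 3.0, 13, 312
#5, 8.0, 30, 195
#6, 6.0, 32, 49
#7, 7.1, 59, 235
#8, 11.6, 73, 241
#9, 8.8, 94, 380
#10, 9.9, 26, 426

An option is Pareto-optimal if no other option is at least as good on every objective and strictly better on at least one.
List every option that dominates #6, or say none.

#1: worse on time (9.9 vs 6.0).
#2: worse on time (7.9 vs 6.0).
#3: worse on time (10.3 vs 6.0).
#4: worse on distance (312 vs 49).
#5: worse on time (8.0 vs 6.0).
#7: worse on time (7.1 vs 6.0).
#8: worse on time (11.6 vs 6.0).
#9: worse on time (8.8 vs 6.0).
#10: worse on time (9.9 vs 6.0).
No option dominates #6.

none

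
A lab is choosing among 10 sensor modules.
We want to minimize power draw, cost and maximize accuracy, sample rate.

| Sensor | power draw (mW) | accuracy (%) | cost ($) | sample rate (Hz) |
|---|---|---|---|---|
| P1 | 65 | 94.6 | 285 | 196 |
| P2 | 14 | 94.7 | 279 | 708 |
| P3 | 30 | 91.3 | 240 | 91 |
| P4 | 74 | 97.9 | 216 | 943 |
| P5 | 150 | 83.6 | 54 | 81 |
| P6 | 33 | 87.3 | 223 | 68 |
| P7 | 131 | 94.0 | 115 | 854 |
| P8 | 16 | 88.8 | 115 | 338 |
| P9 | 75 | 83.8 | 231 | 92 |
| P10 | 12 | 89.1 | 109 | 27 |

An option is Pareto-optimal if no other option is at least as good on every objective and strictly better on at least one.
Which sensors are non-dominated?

P2, P3, P4, P5, P7, P8, P10

P1: dominated by P2 (power draw 14≤65, accuracy 94.7≥94.6, cost 279≤285, sample rate 708≥196).
P2: not dominated.
P3: not dominated.
P4: not dominated (best accuracy).
P5: not dominated (best cost).
P6: dominated by P8 (power draw 16≤33, accuracy 88.8≥87.3, cost 115≤223, sample rate 338≥68).
P7: not dominated.
P8: not dominated.
P9: dominated by P4 (power draw 74≤75, accuracy 97.9≥83.8, cost 216≤231, sample rate 943≥92).
P10: not dominated (best power draw).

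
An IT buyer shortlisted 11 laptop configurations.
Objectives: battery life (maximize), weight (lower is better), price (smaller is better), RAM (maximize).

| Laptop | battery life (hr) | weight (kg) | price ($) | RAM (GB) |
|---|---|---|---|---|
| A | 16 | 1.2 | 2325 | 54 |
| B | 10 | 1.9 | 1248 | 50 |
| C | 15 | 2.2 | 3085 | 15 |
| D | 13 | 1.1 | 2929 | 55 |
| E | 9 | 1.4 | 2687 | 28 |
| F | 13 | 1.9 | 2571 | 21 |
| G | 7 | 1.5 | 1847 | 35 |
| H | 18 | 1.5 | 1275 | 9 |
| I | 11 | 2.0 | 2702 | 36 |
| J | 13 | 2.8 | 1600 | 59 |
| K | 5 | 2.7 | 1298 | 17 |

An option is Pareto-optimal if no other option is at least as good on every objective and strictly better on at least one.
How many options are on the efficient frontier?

A: not dominated.
B: not dominated (best price).
C: dominated by A (battery life 16≥15, weight 1.2≤2.2, price 2325≤3085, RAM 54≥15).
D: not dominated (best weight).
E: dominated by A (battery life 16≥9, weight 1.2≤1.4, price 2325≤2687, RAM 54≥28).
F: dominated by A (battery life 16≥13, weight 1.2≤1.9, price 2325≤2571, RAM 54≥21).
G: not dominated.
H: not dominated (best battery life).
I: dominated by A (battery life 16≥11, weight 1.2≤2.0, price 2325≤2702, RAM 54≥36).
J: not dominated (best RAM).
K: dominated by B (battery life 10≥5, weight 1.9≤2.7, price 1248≤1298, RAM 50≥17).
Pareto-optimal: A, B, D, G, H, J → 6.

6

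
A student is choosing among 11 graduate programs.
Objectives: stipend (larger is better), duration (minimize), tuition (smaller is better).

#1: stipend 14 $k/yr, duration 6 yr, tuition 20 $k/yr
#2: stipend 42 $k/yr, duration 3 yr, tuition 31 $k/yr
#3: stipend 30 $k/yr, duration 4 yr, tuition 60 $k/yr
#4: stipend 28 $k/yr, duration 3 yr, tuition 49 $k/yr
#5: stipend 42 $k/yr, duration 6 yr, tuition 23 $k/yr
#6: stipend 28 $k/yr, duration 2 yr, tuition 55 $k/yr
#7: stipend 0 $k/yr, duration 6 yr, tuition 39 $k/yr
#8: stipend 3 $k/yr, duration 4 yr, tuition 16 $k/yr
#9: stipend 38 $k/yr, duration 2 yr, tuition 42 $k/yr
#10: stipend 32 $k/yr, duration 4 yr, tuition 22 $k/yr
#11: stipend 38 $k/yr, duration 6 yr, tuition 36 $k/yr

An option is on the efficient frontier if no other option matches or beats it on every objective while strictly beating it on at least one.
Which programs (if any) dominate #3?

#2: stipend 42≥30, duration 3≤4, tuition 31≤60 — dominates #3.
#9: stipend 38≥30, duration 2≤4, tuition 42≤60 — dominates #3.
#10: stipend 32≥30, duration 4≤4, tuition 22≤60 — dominates #3.
Others (#1, #4, #5, #6, #7, #8, #11) are each worse than #3 on at least one objective.

#2, #9, #10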